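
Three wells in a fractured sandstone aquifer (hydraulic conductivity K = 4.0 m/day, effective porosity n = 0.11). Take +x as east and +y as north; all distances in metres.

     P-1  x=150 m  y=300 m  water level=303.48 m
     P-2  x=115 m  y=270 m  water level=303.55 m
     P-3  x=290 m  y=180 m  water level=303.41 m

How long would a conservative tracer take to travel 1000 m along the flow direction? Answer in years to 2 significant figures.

49 years

With h = a·x + b·y + c and P-1 as origin, the differences give:
  (-35)·a + (-30)·b = +0.07
  140·a + (-120)·b = -0.07
Eliminate b (×(-120) and ×(-30), subtract): 8400·a = -10.500 → a = ∂h/∂x = -0.001250
Back-substitute: b = ∂h/∂y = -0.0008750.
|∇h| = √(-0.001250² + -0.0008750²) = 0.001526
Seepage velocity v = K·i/n = 4.0 × 0.001526 / 0.11 = 0.05549 m/day.
t = 1000 / 0.05549 = 1.802e+04 days = 49.3 years.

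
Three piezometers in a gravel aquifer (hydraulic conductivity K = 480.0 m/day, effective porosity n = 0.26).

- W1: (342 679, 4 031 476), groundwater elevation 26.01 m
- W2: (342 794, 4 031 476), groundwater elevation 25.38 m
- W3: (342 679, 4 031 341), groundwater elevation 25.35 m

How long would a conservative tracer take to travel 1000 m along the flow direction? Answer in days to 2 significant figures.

∂h/∂x = (25.38 − 26.01) / (342794 − 342679) = -0.005478
∂h/∂y = (25.35 − 26.01) / (4031341 − 4031476) = +0.004889
|∇h| = √(-0.005478² + 0.004889²) = 0.007342
Seepage velocity v = K·i/n = 480.0 × 0.007342 / 0.26 = 13.55 m/day.
t = 1000 / 13.55 = 73.8 days.

74 days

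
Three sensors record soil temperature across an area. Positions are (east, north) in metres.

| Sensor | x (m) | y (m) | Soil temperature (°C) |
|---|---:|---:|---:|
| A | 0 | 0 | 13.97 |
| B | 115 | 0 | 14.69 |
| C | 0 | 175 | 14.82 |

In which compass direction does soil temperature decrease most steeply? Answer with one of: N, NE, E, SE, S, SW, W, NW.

∂T/∂x = (14.69 − 13.97) / (115 − 0) = +0.006261
∂T/∂y = (14.82 − 13.97) / (175 − 0) = +0.004857
Steepest decrease is along −∇f = (-0.006261 E, -0.004857 N) → southwest.

SW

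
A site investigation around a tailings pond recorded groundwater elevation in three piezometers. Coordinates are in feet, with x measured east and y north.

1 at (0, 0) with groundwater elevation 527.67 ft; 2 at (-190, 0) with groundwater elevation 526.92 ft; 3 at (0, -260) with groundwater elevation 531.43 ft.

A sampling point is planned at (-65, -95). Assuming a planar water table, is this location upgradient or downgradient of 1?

∂h/∂x = (526.92 − 527.67) / (-190 − 0) = +0.003947
∂h/∂y = (531.43 − 527.67) / (-260 − 0) = -0.01446
Head at (-65, -95) = 527.67 + (+0.003947)·(-65) + (-0.01446)·(-95) = 528.79 ft.
That is higher than the 527.67 ft at 1, so the point is upgradient.

upgradient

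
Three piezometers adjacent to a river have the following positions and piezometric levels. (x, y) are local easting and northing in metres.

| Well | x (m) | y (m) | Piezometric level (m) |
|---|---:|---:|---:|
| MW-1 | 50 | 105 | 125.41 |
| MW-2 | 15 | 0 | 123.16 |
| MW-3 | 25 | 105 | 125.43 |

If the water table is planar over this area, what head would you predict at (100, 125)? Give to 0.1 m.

125.8 m

Differences from MW-1: to MW-2 (Δx, Δy, Δh) = (-35, -105, -2.25); to MW-3 = (-25, 0, +0.02).
Determinant of the coordinate differences = (-35)·0 − (-25)·(-105) = -2625.
∂h/∂x = [(-2.25)·0 − (+0.02)·(-105)] / -2625 = -0.0008000
∂h/∂y = [(-35)·(+0.02) − (-25)·(-2.25)] / -2625 = +0.02170
h(100, 125) = 125.41 + (-0.0008000)·(50) + (+0.02170)·(20) = 125.41 -0.040 +0.434 = 125.804 m.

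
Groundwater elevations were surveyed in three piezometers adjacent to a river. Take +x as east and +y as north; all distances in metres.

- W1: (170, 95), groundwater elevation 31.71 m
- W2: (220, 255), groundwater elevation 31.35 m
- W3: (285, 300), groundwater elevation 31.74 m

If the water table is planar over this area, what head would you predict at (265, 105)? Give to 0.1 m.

With h = a·x + b·y + c and W1 as origin, the differences give:
  50·a + 160·b = -0.36
  115·a + 205·b = +0.03
Eliminate b (×205 and ×160, subtract): -8150·a = -78.600 → a = ∂h/∂x = +0.009644
Back-substitute: b = ∂h/∂y = -0.005264.
h(265, 105) = 31.71 + (+0.009644)·(95) + (-0.005264)·(10) = 31.71 +0.916 -0.053 = 32.574 m.

32.6 m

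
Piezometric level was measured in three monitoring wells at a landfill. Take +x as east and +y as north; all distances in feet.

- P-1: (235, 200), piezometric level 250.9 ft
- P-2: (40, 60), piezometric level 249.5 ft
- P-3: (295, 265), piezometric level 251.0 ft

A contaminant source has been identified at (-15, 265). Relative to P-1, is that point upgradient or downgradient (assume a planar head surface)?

downgradient

With h = a·x + b·y + c and P-1 as origin, the differences give:
  (-195)·a + (-140)·b = -1.4
  60·a + 65·b = +0.1
Eliminate b (×65 and ×(-140), subtract): -4275·a = -77.00 → a = ∂h/∂x = +0.01801
Back-substitute: b = ∂h/∂y = -0.01509.
Head at (-15, 265) = 250.9 + (+0.01801)·(-250) + (-0.01509)·(65) = 245.42 ft.
That is lower than the 250.9 ft at P-1, so the point is downgradient.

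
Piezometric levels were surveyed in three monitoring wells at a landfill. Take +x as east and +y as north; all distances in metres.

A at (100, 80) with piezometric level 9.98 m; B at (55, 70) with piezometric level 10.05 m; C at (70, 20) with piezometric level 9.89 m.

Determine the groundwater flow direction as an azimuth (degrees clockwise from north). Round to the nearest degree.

Three-point gradient (reference A): Δ to B = (-45, -10, +0.07), Δ to C = (-30, -60, -0.09).
∂h/∂x = -0.002125, ∂h/∂y = +0.002563 (det = 2400).
Flow direction (−∇h) has components (+0.002125 E, -0.002563 N).
Azimuth = atan2(E, N) = atan2(+0.002125, -0.002563) = 140.3° ≈ 140°.

140°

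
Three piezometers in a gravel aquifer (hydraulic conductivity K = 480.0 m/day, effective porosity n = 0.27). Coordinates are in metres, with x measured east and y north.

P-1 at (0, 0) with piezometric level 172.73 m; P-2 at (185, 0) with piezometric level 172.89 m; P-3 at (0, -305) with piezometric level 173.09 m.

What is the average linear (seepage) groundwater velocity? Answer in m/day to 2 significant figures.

2.6 m/day

∂h/∂x = (172.89 − 172.73) / (185 − 0) = +0.0008649
∂h/∂y = (173.09 − 172.73) / (-305 − 0) = -0.001180
|∇h| = √(0.0008649² + -0.001180²) = 0.001463
Seepage velocity v = K·i/n = 480.0 × 0.001463 / 0.27 = 2.601 m/day.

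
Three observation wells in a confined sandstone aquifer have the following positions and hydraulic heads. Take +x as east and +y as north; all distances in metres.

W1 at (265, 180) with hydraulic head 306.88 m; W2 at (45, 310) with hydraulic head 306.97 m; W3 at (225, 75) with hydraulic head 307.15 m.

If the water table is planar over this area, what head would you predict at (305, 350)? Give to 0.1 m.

Three-point gradient (reference W1): Δ to W2 = (-220, 130, +0.09), Δ to W3 = (-40, -105, +0.27).
∂h/∂x = -0.001574, ∂h/∂y = -0.001972 (det = 28300).
h(305, 350) = 306.88 + (-0.001574)·(40) + (-0.001972)·(170) = 306.88 -0.063 -0.335 = 306.482 m.

306.5 m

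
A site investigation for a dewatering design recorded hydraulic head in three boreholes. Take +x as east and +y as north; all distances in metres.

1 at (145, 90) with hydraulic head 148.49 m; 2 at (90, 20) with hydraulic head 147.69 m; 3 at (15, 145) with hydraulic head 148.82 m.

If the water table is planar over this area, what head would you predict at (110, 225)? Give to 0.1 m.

With h = a·x + b·y + c and 1 as origin, the differences give:
  (-55)·a + (-70)·b = -0.80
  (-130)·a + 55·b = +0.33
Eliminate b (×55 and ×(-70), subtract): -12125·a = -20.900 → a = ∂h/∂x = +0.001724
Back-substitute: b = ∂h/∂y = +0.01007.
h(110, 225) = 148.49 + (+0.001724)·(-35) + (+0.01007)·(135) = 148.49 -0.060 +1.360 = 149.790 m.

149.8 m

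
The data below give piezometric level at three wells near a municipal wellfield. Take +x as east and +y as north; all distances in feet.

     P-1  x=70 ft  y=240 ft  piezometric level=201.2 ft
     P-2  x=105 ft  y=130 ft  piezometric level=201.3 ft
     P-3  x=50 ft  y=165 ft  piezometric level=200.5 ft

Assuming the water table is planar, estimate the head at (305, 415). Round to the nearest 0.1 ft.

Three-point gradient (reference P-1): Δ to P-2 = (35, -110, +0.1), Δ to P-3 = (-20, -75, -0.7).
∂h/∂x = +0.01751, ∂h/∂y = +0.004663 (det = -4825).
h(305, 415) = 201.2 + (+0.01751)·(235) + (+0.004663)·(175) = 201.2 +4.116 +0.816 = 206.132 ft.

206.1 ft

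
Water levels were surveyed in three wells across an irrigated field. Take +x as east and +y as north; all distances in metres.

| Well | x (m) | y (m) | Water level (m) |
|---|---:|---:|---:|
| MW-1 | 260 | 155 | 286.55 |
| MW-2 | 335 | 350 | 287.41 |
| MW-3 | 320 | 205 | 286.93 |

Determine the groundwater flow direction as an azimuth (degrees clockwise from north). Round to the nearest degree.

Differences from MW-1: to MW-2 (Δx, Δy, Δh) = (75, 195, +0.86); to MW-3 = (60, 50, +0.38).
Determinant of the coordinate differences = 75·50 − 60·195 = -7950.
∂h/∂x = [(+0.86)·50 − (+0.38)·195] / -7950 = +0.003912
∂h/∂y = [75·(+0.38) − 60·(+0.86)] / -7950 = +0.002906
Flow direction (−∇h) has components (-0.003912 E, -0.002906 N).
Azimuth = atan2(E, N) = atan2(-0.003912, -0.002906) = 233.4° ≈ 233°.

233°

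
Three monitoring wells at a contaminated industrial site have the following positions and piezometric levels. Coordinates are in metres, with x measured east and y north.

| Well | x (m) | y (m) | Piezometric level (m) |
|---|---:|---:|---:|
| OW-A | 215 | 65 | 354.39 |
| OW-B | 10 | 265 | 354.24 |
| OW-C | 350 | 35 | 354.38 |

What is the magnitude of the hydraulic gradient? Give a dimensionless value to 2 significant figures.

Three-point gradient (reference OW-A): Δ to OW-B = (-205, 200, -0.15), Δ to OW-C = (135, -30, -0.01).
∂h/∂x = -0.0003118, ∂h/∂y = -0.001070 (det = -20850).
|∇h| = √(-0.0003118² + -0.001070²) = 0.001115

0.0011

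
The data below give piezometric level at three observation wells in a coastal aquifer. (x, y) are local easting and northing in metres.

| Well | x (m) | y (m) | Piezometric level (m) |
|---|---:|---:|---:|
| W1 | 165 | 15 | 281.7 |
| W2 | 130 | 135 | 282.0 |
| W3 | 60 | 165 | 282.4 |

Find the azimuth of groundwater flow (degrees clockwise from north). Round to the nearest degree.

Taking W1 as reference: W2−W1 = (-35, 120, +0.3); W3−W1 = (-105, 150, +0.7).
Solve a·Δx + b·Δy = Δh: det = (-35)·150 − (-105)·120 = 7350.
∂h/∂x = [(+0.3)·150 − (+0.7)·120] / 7350 = -0.005306
∂h/∂y = [(-35)·(+0.7) − (-105)·(+0.3)] / 7350 = +0.0009524
Flow direction (−∇h) has components (+0.005306 E, -0.0009524 N).
Azimuth = atan2(E, N) = atan2(+0.005306, -0.0009524) = 100.2° ≈ 100°.

100°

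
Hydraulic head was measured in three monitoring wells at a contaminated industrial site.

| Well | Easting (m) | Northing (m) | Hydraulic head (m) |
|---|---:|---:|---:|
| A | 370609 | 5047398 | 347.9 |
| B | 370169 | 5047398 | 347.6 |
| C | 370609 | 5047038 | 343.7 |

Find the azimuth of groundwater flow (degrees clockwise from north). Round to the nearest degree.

∂h/∂x = (347.6 − 347.9) / (370169 − 370609) = +0.0006818
∂h/∂y = (343.7 − 347.9) / (5047038 − 5047398) = +0.01167
Flow direction (−∇h) has components (-0.0006818 E, -0.01167 N).
Azimuth = atan2(E, N) = atan2(-0.0006818, -0.01167) = 183.3° ≈ 183°.

183°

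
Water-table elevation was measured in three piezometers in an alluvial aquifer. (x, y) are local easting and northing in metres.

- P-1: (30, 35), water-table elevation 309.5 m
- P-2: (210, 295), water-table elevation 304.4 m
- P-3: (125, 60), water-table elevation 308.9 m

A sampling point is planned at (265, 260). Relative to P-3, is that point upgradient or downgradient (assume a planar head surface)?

With h = a·x + b·y + c and P-1 as origin, the differences give:
  180·a + 260·b = -5.1
  95·a + 25·b = -0.6
Eliminate b (×25 and ×260, subtract): -20200·a = 28.50 → a = ∂h/∂x = -0.001411
Back-substitute: b = ∂h/∂y = -0.01864.
Head at (265, 260) = 309.5 + (-0.001411)·(235) + (-0.01864)·(225) = 304.97 m.
That is lower than the 308.9 m at P-3, so the point is downgradient.

downgradient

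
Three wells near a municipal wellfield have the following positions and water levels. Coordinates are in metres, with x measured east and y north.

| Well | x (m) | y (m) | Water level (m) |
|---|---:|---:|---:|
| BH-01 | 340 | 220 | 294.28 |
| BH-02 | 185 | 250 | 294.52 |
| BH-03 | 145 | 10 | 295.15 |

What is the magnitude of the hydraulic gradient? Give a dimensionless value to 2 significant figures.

Differences from BH-01: to BH-02 (Δx, Δy, Δh) = (-155, 30, +0.24); to BH-03 = (-195, -210, +0.87).
Determinant of the coordinate differences = (-155)·(-210) − (-195)·30 = 38400.
∂h/∂x = [(+0.24)·(-210) − (+0.87)·30] / 38400 = -0.001992
∂h/∂y = [(-155)·(+0.87) − (-195)·(+0.24)] / 38400 = -0.002293
|∇h| = √(-0.001992² + -0.002293²) = 0.003037

0.0030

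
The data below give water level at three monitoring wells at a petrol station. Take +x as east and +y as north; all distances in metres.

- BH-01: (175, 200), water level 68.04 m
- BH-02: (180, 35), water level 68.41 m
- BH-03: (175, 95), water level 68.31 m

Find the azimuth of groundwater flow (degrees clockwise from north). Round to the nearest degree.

Taking BH-01 as reference: BH-02−BH-01 = (5, -165, +0.37); BH-03−BH-01 = (0, -105, +0.27).
Determinant of the coordinate differences = 5·(-105) − 0·(-165) = -525.
∂h/∂x = [(+0.37)·(-105) − (+0.27)·(-165)] / -525 = -0.01086
∂h/∂y = [5·(+0.27) − 0·(+0.37)] / -525 = -0.002571
Flow direction (−∇h) has components (+0.01086 E, +0.002571 N).
Azimuth = atan2(E, N) = atan2(+0.01086, +0.002571) = 76.7° ≈ 077°.

077°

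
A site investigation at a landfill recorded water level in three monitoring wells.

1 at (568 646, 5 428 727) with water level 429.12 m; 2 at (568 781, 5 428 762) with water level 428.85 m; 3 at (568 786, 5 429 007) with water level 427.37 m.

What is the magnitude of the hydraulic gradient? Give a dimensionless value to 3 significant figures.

0.00605

Differences from 1: to 2 (Δx, Δy, Δh) = (135, 35, -0.27); to 3 = (140, 280, -1.75).
Solve a·Δx + b·Δy = Δh: det = 135·280 − 140·35 = 32900.
∂h/∂x = [(-0.27)·280 − (-1.75)·35] / 32900 = -0.0004362
∂h/∂y = [135·(-1.75) − 140·(-0.27)] / 32900 = -0.006032
|∇h| = √(-0.0004362² + -0.006032²) = 0.006048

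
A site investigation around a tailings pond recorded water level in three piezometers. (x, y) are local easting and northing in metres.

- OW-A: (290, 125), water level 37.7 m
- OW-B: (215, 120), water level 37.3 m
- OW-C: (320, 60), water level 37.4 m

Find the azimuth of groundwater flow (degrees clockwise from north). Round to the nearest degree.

Three-point gradient (reference OW-A): Δ to OW-B = (-75, -5, -0.4), Δ to OW-C = (30, -65, -0.3).
∂h/∂x = +0.004876, ∂h/∂y = +0.006866 (det = 5025).
Flow direction (−∇h) has components (-0.004876 E, -0.006866 N).
Azimuth = atan2(E, N) = atan2(-0.004876, -0.006866) = 215.4° ≈ 215°.

215°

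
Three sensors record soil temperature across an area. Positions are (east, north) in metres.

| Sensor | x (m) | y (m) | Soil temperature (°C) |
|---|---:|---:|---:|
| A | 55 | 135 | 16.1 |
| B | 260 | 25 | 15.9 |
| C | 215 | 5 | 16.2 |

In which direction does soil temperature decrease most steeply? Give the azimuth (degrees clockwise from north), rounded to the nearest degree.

Differences from A: to B (Δx, Δy, Δh) = (205, -110, -0.2); to C = (160, -130, +0.1).
Determinant of the coordinate differences = 205·(-130) − 160·(-110) = -9050.
∂T/∂x = [(-0.2)·(-130) − (+0.1)·(-110)] / -9050 = -0.004088
∂T/∂y = [205·(+0.1) − 160·(-0.2)] / -9050 = -0.005801
Steepest decrease is along −∇f: components (+0.004088 E, +0.005801 N).
Azimuth = atan2(+0.004088, +0.005801) = 35.2° ≈ 035°.

035°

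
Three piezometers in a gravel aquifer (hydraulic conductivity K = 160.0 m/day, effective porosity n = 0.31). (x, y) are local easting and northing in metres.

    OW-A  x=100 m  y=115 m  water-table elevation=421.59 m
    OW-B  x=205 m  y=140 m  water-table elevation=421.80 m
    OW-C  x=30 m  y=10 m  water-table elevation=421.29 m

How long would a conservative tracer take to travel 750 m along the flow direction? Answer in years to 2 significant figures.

1.7 years

Three-point gradient (reference OW-A): Δ to OW-B = (105, 25, +0.21), Δ to OW-C = (-70, -105, -0.30).
∂h/∂x = +0.001569, ∂h/∂y = +0.001811 (det = -9275).
|∇h| = √(0.001569² + 0.001811²) = 0.002396
Seepage velocity v = K·i/n = 160.0 × 0.002396 / 0.31 = 1.237 m/day.
t = 750 / 1.237 = 606.3 days = 1.66 years.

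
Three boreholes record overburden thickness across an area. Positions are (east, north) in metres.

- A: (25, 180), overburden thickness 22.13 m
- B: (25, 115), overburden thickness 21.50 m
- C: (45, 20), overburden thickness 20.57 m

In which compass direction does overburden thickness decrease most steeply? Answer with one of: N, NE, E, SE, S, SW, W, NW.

S

Taking A as reference: B−A = (0, -65, -0.63); C−A = (20, -160, -1.56).
Solve a·Δx + b·Δy = Δd: det = 0·(-160) − 20·(-65) = 1300.
∂d/∂x = [(-0.63)·(-160) − (-1.56)·(-65)] / 1300 = -0.0004615
∂d/∂y = [0·(-1.56) − 20·(-0.63)] / 1300 = +0.009692
Steepest decrease is along −∇f = (+0.0004615 E, -0.009692 N) → south.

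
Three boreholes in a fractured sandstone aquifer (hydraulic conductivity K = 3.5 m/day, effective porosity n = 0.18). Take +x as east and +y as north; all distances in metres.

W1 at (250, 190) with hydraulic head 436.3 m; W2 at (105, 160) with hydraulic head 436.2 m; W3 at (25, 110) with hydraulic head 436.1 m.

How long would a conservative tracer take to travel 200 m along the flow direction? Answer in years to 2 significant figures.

With h = a·x + b·y + c and W1 as origin, the differences give:
  (-145)·a + (-30)·b = -0.1
  (-225)·a + (-80)·b = -0.2
Eliminate b (×(-80) and ×(-30), subtract): 4850·a = 2.00 → a = ∂h/∂x = +0.0004124
Back-substitute: b = ∂h/∂y = +0.001340.
|∇h| = √(0.0004124² + 0.001340²) = 0.001402
Seepage velocity v = K·i/n = 3.5 × 0.001402 / 0.18 = 0.02726 m/day.
t = 200 / 0.02726 = 7337 days = 20.1 years.

20 years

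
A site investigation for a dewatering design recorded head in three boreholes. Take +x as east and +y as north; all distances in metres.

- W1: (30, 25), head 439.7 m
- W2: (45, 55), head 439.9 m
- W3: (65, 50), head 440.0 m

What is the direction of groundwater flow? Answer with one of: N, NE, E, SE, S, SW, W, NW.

SW

Taking W1 as reference: W2−W1 = (15, 30, +0.2); W3−W1 = (35, 25, +0.3).
Solve a·Δx + b·Δy = Δh: det = 15·25 − 35·30 = -675.
∂h/∂x = [(+0.2)·25 − (+0.3)·30] / -675 = +0.005926
∂h/∂y = [15·(+0.3) − 35·(+0.2)] / -675 = +0.003704
Flow = −∇h = (-0.005926 east, -0.003704 north), which points southwest.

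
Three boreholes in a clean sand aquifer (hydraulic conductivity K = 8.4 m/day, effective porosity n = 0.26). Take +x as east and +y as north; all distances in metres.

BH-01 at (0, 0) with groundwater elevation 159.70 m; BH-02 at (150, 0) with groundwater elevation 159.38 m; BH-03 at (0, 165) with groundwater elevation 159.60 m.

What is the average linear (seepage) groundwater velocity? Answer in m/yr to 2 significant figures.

∂h/∂x = (159.38 − 159.70) / (150 − 0) = -0.002133
∂h/∂y = (159.60 − 159.70) / (165 − 0) = -0.0006061
|∇h| = √(-0.002133² + -0.0006061²) = 0.002217
Seepage velocity v = K·i/n = 8.4 × 0.002217 / 0.26 = 0.07163 m/day = 26.16 m/yr.

26 m/yr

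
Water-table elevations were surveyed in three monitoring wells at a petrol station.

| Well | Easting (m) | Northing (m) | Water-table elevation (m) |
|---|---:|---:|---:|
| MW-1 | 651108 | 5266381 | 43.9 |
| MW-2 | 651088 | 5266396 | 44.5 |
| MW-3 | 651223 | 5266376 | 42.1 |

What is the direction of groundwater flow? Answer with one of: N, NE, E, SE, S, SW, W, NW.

SE

With h = a·x + b·y + c and MW-1 as origin, the differences give:
  (-20)·a + 15·b = +0.6
  115·a + (-5)·b = -1.8
Eliminate b (×(-5) and ×15, subtract): -1625·a = 24.00 → a = ∂h/∂x = -0.01477
Back-substitute: b = ∂h/∂y = +0.02031.
Flow = −∇h = (+0.01477 east, -0.02031 north), which points southeast.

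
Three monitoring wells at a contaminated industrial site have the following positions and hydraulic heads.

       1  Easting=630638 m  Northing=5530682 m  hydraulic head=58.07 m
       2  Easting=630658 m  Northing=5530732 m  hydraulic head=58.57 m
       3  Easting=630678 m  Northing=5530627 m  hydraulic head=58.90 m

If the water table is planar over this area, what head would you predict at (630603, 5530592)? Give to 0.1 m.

With h = a·x + b·y + c and 1 as origin, the differences give:
  20·a + 50·b = +0.50
  40·a + (-55)·b = +0.83
Eliminate b (×(-55) and ×50, subtract): -3100·a = -69.000 → a = ∂h/∂x = +0.02226
Back-substitute: b = ∂h/∂y = +0.001097.
h(630603, 5530592) = 58.07 + (+0.02226)·(-35) + (+0.001097)·(-90) = 58.07 -0.779 -0.099 = 57.192 m.

57.2 m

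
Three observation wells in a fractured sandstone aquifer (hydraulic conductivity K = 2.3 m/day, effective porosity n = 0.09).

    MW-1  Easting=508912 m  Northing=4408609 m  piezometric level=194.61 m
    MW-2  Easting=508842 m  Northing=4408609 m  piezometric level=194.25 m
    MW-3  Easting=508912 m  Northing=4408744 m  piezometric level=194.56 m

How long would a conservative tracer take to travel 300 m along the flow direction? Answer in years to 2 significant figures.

∂h/∂x = (194.25 − 194.61) / (508842 − 508912) = +0.005143
∂h/∂y = (194.56 − 194.61) / (4408744 − 4408609) = -0.0003704
|∇h| = √(0.005143² + -0.0003704²) = 0.005156
Seepage velocity v = K·i/n = 2.3 × 0.005156 / 0.09 = 0.1318 m/day.
t = 300 / 0.1318 = 2276 days = 6.23 years.

6.2 years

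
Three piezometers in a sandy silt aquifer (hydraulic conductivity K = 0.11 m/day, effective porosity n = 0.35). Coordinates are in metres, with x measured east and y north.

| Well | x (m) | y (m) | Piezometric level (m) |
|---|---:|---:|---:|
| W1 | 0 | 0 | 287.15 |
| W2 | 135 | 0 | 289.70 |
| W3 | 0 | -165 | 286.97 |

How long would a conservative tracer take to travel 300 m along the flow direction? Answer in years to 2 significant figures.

140 years

∂h/∂x = (289.70 − 287.15) / (135 − 0) = +0.01889
∂h/∂y = (286.97 − 287.15) / (-165 − 0) = +0.001091
|∇h| = √(0.01889² + 0.001091²) = 0.01892
Seepage velocity v = K·i/n = 0.11 × 0.01892 / 0.35 = 0.005946 m/day.
t = 300 / 0.005946 = 5.045e+04 days = 138 years.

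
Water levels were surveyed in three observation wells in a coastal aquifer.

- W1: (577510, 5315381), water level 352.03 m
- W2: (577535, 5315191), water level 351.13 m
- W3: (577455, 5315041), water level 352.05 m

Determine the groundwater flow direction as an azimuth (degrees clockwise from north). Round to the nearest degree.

099°

Taking W1 as reference: W2−W1 = (25, -190, -0.90); W3−W1 = (-55, -340, +0.02).
Determinant of the coordinate differences = 25·(-340) − (-55)·(-190) = -18950.
∂h/∂x = [(-0.90)·(-340) − (+0.02)·(-190)] / -18950 = -0.01635
∂h/∂y = [25·(+0.02) − (-55)·(-0.90)] / -18950 = +0.002586
Flow direction (−∇h) has components (+0.01635 E, -0.002586 N).
Azimuth = atan2(E, N) = atan2(+0.01635, -0.002586) = 99.0° ≈ 099°.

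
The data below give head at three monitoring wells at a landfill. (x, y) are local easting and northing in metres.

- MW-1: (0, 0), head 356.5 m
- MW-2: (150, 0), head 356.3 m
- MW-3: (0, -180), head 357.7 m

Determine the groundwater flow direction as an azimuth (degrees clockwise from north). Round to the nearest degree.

∂h/∂x = (356.3 − 356.5) / (150 − 0) = -0.001333
∂h/∂y = (357.7 − 356.5) / (-180 − 0) = -0.006667
Flow direction (−∇h) has components (+0.001333 E, +0.006667 N).
Azimuth = atan2(E, N) = atan2(+0.001333, +0.006667) = 11.3° ≈ 011°.

011°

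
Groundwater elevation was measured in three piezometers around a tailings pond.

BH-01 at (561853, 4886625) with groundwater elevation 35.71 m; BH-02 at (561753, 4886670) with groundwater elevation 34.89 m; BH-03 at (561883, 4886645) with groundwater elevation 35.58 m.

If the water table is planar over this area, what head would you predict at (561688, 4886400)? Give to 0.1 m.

With h = a·x + b·y + c and BH-01 as origin, the differences give:
  (-100)·a + 45·b = -0.82
  30·a + 20·b = -0.13
Eliminate b (×20 and ×45, subtract): -3350·a = -10.550 → a = ∂h/∂x = +0.003149
Back-substitute: b = ∂h/∂y = -0.01122.
h(561688, 4886400) = 35.71 + (+0.003149)·(-165) + (-0.01122)·(-225) = 35.71 -0.520 +2.525 = 37.716 m.

37.7 m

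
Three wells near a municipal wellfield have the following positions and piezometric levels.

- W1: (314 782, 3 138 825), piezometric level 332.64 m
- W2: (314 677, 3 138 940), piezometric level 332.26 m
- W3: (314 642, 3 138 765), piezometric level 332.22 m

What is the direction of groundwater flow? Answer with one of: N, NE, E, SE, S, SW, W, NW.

W

Taking W1 as reference: W2−W1 = (-105, 115, -0.38); W3−W1 = (-140, -60, -0.42).
Solve a·Δx + b·Δy = Δh: det = (-105)·(-60) − (-140)·115 = 22400.
∂h/∂x = [(-0.38)·(-60) − (-0.42)·115] / 22400 = +0.003174
∂h/∂y = [(-105)·(-0.42) − (-140)·(-0.38)] / 22400 = -0.0004063
Flow = −∇h = (-0.003174 east, +0.0004063 north), which points west.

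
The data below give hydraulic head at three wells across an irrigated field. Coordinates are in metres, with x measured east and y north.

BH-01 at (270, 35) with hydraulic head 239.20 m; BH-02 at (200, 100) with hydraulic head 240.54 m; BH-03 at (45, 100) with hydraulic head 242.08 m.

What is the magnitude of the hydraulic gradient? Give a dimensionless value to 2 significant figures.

Differences from BH-01: to BH-02 (Δx, Δy, Δh) = (-70, 65, +1.34); to BH-03 = (-225, 65, +2.88).
Determinant of the coordinate differences = (-70)·65 − (-225)·65 = 10075.
∂h/∂x = [(+1.34)·65 − (+2.88)·65] / 10075 = -0.009935
∂h/∂y = [(-70)·(+2.88) − (-225)·(+1.34)] / 10075 = +0.009916
|∇h| = √(-0.009935² + 0.009916²) = 0.01404

0.014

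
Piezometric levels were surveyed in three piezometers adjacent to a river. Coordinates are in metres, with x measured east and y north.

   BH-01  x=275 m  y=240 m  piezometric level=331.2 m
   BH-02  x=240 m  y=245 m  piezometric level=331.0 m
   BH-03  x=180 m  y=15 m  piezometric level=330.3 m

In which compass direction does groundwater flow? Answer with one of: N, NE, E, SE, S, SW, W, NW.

Differences from BH-01: to BH-02 (Δx, Δy, Δh) = (-35, 5, -0.2); to BH-03 = (-95, -225, -0.9).
Solve a·Δx + b·Δy = Δh: det = (-35)·(-225) − (-95)·5 = 8350.
∂h/∂x = [(-0.2)·(-225) − (-0.9)·5] / 8350 = +0.005928
∂h/∂y = [(-35)·(-0.9) − (-95)·(-0.2)] / 8350 = +0.001497
Flow = −∇h = (-0.005928 east, -0.001497 north), which points west.

W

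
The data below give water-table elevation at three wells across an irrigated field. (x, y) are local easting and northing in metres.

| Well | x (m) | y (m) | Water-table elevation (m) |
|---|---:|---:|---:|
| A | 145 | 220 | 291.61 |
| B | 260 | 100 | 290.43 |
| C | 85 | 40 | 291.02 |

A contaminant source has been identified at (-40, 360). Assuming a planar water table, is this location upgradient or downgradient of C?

Taking A as reference: B−A = (115, -120, -1.18); C−A = (-60, -180, -0.59).
Determinant of the coordinate differences = 115·(-180) − (-60)·(-120) = -27900.
∂h/∂x = [(-1.18)·(-180) − (-0.59)·(-120)] / -27900 = -0.005075
∂h/∂y = [115·(-0.59) − (-60)·(-1.18)] / -27900 = +0.004970
Head at (-40, 360) = 291.61 + (-0.005075)·(-185) + (+0.004970)·(140) = 293.24 m.
That is higher than the 291.02 m at C, so the point is upgradient.

upgradient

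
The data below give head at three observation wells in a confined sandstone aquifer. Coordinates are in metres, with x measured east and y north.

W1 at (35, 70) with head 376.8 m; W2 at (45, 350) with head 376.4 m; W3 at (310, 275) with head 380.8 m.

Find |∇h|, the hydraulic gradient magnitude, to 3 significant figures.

0.0162

With h = a·x + b·y + c and W1 as origin, the differences give:
  10·a + 280·b = -0.4
  275·a + 205·b = +4.0
Eliminate b (×205 and ×280, subtract): -74950·a = -1202.00 → a = ∂h/∂x = +0.01604
Back-substitute: b = ∂h/∂y = -0.002001.
|∇h| = √(0.01604² + -0.002001²) = 0.01616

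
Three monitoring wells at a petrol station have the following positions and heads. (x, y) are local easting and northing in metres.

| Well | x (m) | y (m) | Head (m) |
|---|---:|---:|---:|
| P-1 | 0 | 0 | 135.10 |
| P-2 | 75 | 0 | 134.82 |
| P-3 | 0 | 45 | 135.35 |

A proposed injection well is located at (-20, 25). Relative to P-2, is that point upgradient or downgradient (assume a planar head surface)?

upgradient

∂h/∂x = (134.82 − 135.10) / (75 − 0) = -0.003733
∂h/∂y = (135.35 − 135.10) / (45 − 0) = +0.005556
Head at (-20, 25) = 135.10 + (-0.003733)·(-20) + (+0.005556)·(25) = 135.31 m.
That is higher than the 134.82 m at P-2, so the point is upgradient.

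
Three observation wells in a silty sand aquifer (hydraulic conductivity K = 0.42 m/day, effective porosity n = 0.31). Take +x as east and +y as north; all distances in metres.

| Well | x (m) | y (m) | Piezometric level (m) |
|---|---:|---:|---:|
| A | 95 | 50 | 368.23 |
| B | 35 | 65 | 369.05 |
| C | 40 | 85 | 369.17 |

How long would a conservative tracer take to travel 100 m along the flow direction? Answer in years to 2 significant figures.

Differences from A: to B (Δx, Δy, Δh) = (-60, 15, +0.82); to C = (-55, 35, +0.94).
Determinant of the coordinate differences = (-60)·35 − (-55)·15 = -1275.
∂h/∂x = [(+0.82)·35 − (+0.94)·15] / -1275 = -0.01145
∂h/∂y = [(-60)·(+0.94) − (-55)·(+0.82)] / -1275 = +0.008863
|∇h| = √(-0.01145² + 0.008863²) = 0.01448
Seepage velocity v = K·i/n = 0.42 × 0.01448 / 0.31 = 0.01962 m/day.
t = 100 / 0.01962 = 5097 days = 14 years.

14 years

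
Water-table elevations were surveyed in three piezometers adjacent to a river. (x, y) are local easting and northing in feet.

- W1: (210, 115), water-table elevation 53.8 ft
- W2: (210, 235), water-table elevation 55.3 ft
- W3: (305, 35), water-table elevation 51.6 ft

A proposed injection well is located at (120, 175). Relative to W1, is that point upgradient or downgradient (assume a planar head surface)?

upgradient

Three-point gradient (reference W1): Δ to W2 = (0, 120, +1.5), Δ to W3 = (95, -80, -2.2).
∂h/∂x = -0.01263, ∂h/∂y = +0.01250 (det = -11400).
Head at (120, 175) = 53.8 + (-0.01263)·(-90) + (+0.01250)·(60) = 55.69 ft.
That is higher than the 53.8 ft at W1, so the point is upgradient.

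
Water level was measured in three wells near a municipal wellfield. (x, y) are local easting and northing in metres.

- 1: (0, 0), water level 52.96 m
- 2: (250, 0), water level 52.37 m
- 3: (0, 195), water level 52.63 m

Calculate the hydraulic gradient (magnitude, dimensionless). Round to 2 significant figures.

∂h/∂x = (52.37 − 52.96) / (250 − 0) = -0.002360
∂h/∂y = (52.63 − 52.96) / (195 − 0) = -0.001692
|∇h| = √(-0.002360² + -0.001692²) = 0.002904

0.0029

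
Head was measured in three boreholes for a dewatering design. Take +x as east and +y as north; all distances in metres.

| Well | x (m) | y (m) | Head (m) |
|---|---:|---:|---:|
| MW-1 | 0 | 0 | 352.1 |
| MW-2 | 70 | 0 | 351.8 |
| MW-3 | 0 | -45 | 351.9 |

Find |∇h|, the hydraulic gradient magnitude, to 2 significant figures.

0.0062

∂h/∂x = (351.8 − 352.1) / (70 − 0) = -0.004286
∂h/∂y = (351.9 − 352.1) / (-45 − 0) = +0.004444
|∇h| = √(-0.004286² + 0.004444²) = 0.006174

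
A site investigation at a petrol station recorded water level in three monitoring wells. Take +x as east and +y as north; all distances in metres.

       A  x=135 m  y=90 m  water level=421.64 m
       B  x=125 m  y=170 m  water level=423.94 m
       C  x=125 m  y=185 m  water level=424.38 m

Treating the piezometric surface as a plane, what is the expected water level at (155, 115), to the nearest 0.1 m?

Differences from A: to B (Δx, Δy, Δh) = (-10, 80, +2.30); to C = (-10, 95, +2.74).
Solve a·Δx + b·Δy = Δh: det = (-10)·95 − (-10)·80 = -150.
∂h/∂x = [(+2.30)·95 − (+2.74)·80] / -150 = +0.004667
∂h/∂y = [(-10)·(+2.74) − (-10)·(+2.30)] / -150 = +0.02933
h(155, 115) = 421.64 + (+0.004667)·(20) + (+0.02933)·(25) = 421.64 +0.093 +0.733 = 422.467 m.

422.5 m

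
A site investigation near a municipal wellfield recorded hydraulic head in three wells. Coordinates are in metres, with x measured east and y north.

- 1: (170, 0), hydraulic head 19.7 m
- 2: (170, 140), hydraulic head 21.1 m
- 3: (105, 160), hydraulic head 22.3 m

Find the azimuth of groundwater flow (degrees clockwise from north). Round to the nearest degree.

123°

Taking 1 as reference: 2−1 = (0, 140, +1.4); 3−1 = (-65, 160, +2.6).
Solve a·Δx + b·Δy = Δh: det = 0·160 − (-65)·140 = 9100.
∂h/∂x = [(+1.4)·160 − (+2.6)·140] / 9100 = -0.01538
∂h/∂y = [0·(+2.6) − (-65)·(+1.4)] / 9100 = +0.01000
Flow direction (−∇h) has components (+0.01538 E, -0.01000 N).
Azimuth = atan2(E, N) = atan2(+0.01538, -0.01000) = 123.0° ≈ 123°.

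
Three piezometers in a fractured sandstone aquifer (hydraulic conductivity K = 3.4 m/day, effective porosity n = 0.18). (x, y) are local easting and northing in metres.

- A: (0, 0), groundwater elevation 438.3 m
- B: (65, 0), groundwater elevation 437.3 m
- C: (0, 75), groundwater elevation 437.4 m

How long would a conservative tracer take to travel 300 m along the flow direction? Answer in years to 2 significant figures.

2.2 years

∂h/∂x = (437.3 − 438.3) / (65 − 0) = -0.01538
∂h/∂y = (437.4 − 438.3) / (75 − 0) = -0.01200
|∇h| = √(-0.01538² + -0.01200²) = 0.01951
Seepage velocity v = K·i/n = 3.4 × 0.01951 / 0.18 = 0.3685 m/day.
t = 300 / 0.3685 = 814.1 days = 2.23 years.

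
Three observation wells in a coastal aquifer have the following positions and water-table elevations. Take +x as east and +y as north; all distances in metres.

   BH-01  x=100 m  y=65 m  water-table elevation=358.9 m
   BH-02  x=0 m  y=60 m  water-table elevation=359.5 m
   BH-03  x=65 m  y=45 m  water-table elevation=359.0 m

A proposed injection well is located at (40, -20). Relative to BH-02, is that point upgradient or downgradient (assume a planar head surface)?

Taking BH-01 as reference: BH-02−BH-01 = (-100, -5, +0.6); BH-03−BH-01 = (-35, -20, +0.1).
Determinant of the coordinate differences = (-100)·(-20) − (-35)·(-5) = 1825.
∂h/∂x = [(+0.6)·(-20) − (+0.1)·(-5)] / 1825 = -0.006301
∂h/∂y = [(-100)·(+0.1) − (-35)·(+0.6)] / 1825 = +0.006027
Head at (40, -20) = 358.9 + (-0.006301)·(-60) + (+0.006027)·(-85) = 358.77 m.
That is lower than the 359.5 m at BH-02, so the point is downgradient.

downgradient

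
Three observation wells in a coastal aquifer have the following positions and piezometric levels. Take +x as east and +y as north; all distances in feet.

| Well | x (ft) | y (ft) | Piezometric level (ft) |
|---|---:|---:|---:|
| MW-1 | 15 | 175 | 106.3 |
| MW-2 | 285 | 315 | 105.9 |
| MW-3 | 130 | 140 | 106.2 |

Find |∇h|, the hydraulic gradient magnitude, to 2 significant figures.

Differences from MW-1: to MW-2 (Δx, Δy, Δh) = (270, 140, -0.4); to MW-3 = (115, -35, -0.1).
Determinant of the coordinate differences = 270·(-35) − 115·140 = -25550.
∂h/∂x = [(-0.4)·(-35) − (-0.1)·140] / -25550 = -0.001096
∂h/∂y = [270·(-0.1) − 115·(-0.4)] / -25550 = -0.0007436
|∇h| = √(-0.001096² + -0.0007436²) = 0.001324

0.0013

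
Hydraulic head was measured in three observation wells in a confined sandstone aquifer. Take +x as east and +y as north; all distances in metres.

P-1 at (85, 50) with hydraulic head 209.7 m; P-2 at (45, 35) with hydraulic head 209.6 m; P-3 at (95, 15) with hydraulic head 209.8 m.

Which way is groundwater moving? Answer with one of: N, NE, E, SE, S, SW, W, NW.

With h = a·x + b·y + c and P-1 as origin, the differences give:
  (-40)·a + (-15)·b = -0.1
  10·a + (-35)·b = +0.1
Eliminate b (×(-35) and ×(-15), subtract): 1550·a = 5.00 → a = ∂h/∂x = +0.003226
Back-substitute: b = ∂h/∂y = -0.001935.
Flow = −∇h = (-0.003226 east, +0.001935 north), which points northwest.

NW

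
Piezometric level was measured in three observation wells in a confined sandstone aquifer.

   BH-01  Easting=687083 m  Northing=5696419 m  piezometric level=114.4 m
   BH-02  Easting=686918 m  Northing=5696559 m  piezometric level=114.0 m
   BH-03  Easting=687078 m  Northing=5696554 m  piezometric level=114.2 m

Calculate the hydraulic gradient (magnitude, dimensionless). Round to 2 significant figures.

0.0019

With h = a·x + b·y + c and BH-01 as origin, the differences give:
  (-165)·a + 140·b = -0.4
  (-5)·a + 135·b = -0.2
Eliminate b (×135 and ×140, subtract): -21575·a = -26.00 → a = ∂h/∂x = +0.001205
Back-substitute: b = ∂h/∂y = -0.001437.
|∇h| = √(0.001205² + -0.001437²) = 0.001875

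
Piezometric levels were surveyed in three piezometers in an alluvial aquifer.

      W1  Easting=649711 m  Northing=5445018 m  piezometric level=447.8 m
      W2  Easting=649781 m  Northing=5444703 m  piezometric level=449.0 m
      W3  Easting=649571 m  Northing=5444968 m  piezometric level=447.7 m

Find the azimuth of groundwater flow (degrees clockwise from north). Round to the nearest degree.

330°

Three-point gradient (reference W1): Δ to W2 = (70, -315, +1.2), Δ to W3 = (-140, -50, -0.1).
∂h/∂x = +0.001922, ∂h/∂y = -0.003382 (det = -47600).
Flow direction (−∇h) has components (-0.001922 E, +0.003382 N).
Azimuth = atan2(E, N) = atan2(-0.001922, +0.003382) = 330.4° ≈ 330°.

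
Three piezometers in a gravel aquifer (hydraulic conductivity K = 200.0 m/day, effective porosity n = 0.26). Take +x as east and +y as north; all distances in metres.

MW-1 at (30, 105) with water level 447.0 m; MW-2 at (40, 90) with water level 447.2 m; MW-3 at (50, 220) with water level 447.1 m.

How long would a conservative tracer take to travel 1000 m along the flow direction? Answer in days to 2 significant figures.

Three-point gradient (reference MW-1): Δ to MW-2 = (10, -15, +0.2), Δ to MW-3 = (20, 115, +0.1).
∂h/∂x = +0.01690, ∂h/∂y = -0.002069 (det = 1450).
|∇h| = √(0.01690² + -0.002069²) = 0.01703
Seepage velocity v = K·i/n = 200.0 × 0.01703 / 0.26 = 13.1 m/day.
t = 1000 / 13.1 = 76.34 days.

76 days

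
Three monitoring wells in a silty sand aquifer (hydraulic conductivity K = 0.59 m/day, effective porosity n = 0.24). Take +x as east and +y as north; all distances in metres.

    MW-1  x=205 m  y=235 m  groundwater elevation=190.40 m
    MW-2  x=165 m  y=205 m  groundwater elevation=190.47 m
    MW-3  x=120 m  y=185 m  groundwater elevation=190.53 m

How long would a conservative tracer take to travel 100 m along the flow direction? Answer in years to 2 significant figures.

Three-point gradient (reference MW-1): Δ to MW-2 = (-40, -30, +0.07), Δ to MW-3 = (-85, -50, +0.13).
∂h/∂x = -0.0007273, ∂h/∂y = -0.001364 (det = -550).
|∇h| = √(-0.0007273² + -0.001364²) = 0.001546
Seepage velocity v = K·i/n = 0.59 × 0.001546 / 0.24 = 0.003801 m/day.
t = 100 / 0.003801 = 2.631e+04 days = 72 years.

72 years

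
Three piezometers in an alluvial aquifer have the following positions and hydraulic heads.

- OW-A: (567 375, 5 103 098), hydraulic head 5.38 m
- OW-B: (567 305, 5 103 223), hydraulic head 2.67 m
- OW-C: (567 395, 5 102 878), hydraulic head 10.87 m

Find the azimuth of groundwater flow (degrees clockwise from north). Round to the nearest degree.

Three-point gradient (reference OW-A): Δ to OW-B = (-70, 125, -2.71), Δ to OW-C = (20, -220, +5.49).
∂h/∂x = -0.006981, ∂h/∂y = -0.02559 (det = 12900).
Flow direction (−∇h) has components (+0.006981 E, +0.02559 N).
Azimuth = atan2(E, N) = atan2(+0.006981, +0.02559) = 15.3° ≈ 015°.

015°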